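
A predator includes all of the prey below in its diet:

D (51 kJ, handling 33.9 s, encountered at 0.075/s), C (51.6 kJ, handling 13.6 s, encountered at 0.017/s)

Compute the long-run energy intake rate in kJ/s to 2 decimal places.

R = Σλ_iE_i / (1 + Σλ_ih_i)
Numerator: 0.075×51 + 0.017×51.6 = 4.702
Denominator: 1 + 0.075×33.9 + 0.017×13.6 = 3.774
R = 4.702/3.774 = 1.246 kJ/s

1.25 kJ/s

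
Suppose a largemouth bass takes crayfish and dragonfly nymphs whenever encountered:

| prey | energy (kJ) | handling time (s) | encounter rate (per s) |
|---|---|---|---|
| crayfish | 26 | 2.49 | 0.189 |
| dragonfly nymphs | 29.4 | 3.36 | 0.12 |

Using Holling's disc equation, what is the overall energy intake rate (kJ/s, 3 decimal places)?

4.505 kJ/s

R = (0.189×26 + 0.12×29.4) / (1 + 0.189×2.49 + 0.12×3.36) = 8.442/1.874 = 4.505 kJ/s.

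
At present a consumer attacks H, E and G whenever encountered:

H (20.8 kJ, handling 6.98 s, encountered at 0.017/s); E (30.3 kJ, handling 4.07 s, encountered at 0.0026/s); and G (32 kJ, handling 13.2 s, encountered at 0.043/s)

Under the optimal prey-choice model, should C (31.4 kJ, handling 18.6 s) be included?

Yes

On H, E and G alone, R = ΣλE/(1+Σλh) = 1.808/1.697 = 1.066 kJ/s.
C: E/h = 31.4/18.6 = 1.688 kJ/s.
Since 1.688 > R, including C increases the long-run rate.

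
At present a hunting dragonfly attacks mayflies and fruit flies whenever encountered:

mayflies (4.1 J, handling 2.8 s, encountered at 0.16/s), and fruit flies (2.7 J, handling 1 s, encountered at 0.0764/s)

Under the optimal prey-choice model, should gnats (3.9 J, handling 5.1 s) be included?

Yes

Intake rate on the current diet: R = (0.16×4.1 + 0.0764×2.7) / (1 + 0.16×2.8 + 0.0764×1) = 0.8623/1.524 = 0.5657 J/s.
gnats: E/h = 3.9/5.1 = 0.7647 J/s.
0.7647 > 0.5657, so adding gnats raises the average — include it.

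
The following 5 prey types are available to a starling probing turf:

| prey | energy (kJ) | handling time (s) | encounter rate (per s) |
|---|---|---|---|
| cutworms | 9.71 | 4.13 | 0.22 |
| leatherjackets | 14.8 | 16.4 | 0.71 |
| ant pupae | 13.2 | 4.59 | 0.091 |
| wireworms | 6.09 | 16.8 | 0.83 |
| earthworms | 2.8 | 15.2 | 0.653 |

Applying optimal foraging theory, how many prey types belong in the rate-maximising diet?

Profitabilities (E/h, kJ/s): ant pupae 2.88, cutworms 2.35, leatherjackets 0.902, wireworms 0.362, earthworms 0.184. Add prey in this order while the next type's profitability exceeds the intake rate on those already taken.
Rate on top 1: 0.8473. cutworms: 2.35 > 0.8473 → include.
Rate on top 2: 1.435. leatherjackets: 0.902 < 1.435 → exclude; stop.
Optimal diet: ant pupae, cutworms — 2 of 5 types.

2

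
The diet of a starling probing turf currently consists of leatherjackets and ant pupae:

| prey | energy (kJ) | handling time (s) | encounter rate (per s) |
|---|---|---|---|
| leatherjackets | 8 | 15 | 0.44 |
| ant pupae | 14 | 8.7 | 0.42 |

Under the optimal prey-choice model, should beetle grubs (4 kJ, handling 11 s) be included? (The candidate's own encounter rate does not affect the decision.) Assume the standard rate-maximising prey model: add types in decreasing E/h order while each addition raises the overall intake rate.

No

Intake rate on the current diet: R = (0.44×8 + 0.42×14) / (1 + 0.44×15 + 0.42×8.7) = 9.4/11.25 = 0.8353 kJ/s.
Profitability of beetle grubs: 4/11 = 0.3636 kJ/s.
Since 0.3636 < R, time spent handling beetle grubs is better spent searching.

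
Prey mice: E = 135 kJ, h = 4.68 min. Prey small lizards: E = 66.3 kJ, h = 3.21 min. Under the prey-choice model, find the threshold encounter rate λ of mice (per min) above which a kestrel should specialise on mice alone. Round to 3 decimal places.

0.539 per min

The zero-one rule: include small lizards iff E₂/h₂ > λE₁/(1+λh₁). Equality gives the switch point.
λE₁h₂ = E₂ + λE₂h₁ ⇒ λ = E₂/(E₁h₂ − E₂h₁) = 66.3/(433.4 − 310.3) = 0.5387 per min.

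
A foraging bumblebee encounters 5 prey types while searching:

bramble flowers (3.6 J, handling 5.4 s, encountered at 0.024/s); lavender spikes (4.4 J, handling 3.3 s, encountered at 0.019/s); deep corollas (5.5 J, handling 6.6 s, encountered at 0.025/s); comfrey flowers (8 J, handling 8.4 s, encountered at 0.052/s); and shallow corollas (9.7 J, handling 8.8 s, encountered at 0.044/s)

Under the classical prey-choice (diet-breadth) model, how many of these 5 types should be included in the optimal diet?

5

E/h in descending order: lavender spikes 1.33, shallow corollas 1.1, comfrey flowers 0.952, deep corollas 0.833, bramble flowers 0.667 J/s. The optimal diet is the largest prefix of this list for which every included type satisfies E_i/h_i > R on the types above it.
Rate on top 1: 0.07867. shallow corollas: 1.1 > 0.07867 → include.
Rate on top 2: 0.352. comfrey flowers: 0.952 > 0.352 → include.
Rate on top 3: 0.491. deep corollas: 0.833 > 0.491 → include.
Rate on top 4: 0.5185. bramble flowers: 0.667 > 0.5185 → include.
Optimal diet: lavender spikes, shallow corollas, comfrey flowers, deep corollas, bramble flowers — 5 of 5 types.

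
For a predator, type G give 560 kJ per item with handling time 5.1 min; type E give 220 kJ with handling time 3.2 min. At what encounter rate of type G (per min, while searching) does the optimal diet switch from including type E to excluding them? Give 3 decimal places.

0.328 per min

Drop type E once their profitability E₂/h₂ falls below the rate achievable on type G alone: E₂/h₂ = λE₁/(1 + λh₁).
Solve for λ: λE₁h₂ = E₂(1 + λh₁) → λ(E₁h₂ − E₂h₁) = E₂ → λ = E₂/(E₁h₂ − E₂h₁).
λ = 220/(560×3.2 − 220×5.1) = 220/670 = 0.3284 per min.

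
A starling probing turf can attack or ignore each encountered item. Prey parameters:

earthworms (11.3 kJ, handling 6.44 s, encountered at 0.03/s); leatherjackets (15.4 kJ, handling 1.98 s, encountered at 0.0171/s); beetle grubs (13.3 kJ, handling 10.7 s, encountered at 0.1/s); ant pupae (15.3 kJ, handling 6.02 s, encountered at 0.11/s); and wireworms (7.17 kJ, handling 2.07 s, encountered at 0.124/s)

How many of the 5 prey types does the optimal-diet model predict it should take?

4

Rank by E/h (kJ/s): leatherjackets 7.78, wireworms 3.46, ant pupae 2.54, earthworms 1.75, beetle grubs 1.24. Include each in turn until the next type's E/h falls below the running intake rate.
Rate on top 1: 0.2547. wireworms: 3.46 > 0.2547 → include.
Rate on top 2: 0.893. ant pupae: 2.54 > 0.893 → include.
Rate on top 3: 1.452. earthworms: 1.75 > 1.452 → include.
Rate on top 4: 1.479. beetle grubs: 1.24 < 1.479 → exclude; stop.
Optimal diet: leatherjackets, wireworms, ant pupae, earthworms — 4 of 5 types.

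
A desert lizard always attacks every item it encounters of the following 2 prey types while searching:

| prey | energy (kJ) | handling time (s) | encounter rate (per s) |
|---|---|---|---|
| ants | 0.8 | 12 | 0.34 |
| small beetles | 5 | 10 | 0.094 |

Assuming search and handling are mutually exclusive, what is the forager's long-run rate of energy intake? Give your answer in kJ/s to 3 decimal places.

0.123 kJ/s

Energy encountered per unit search time: 0.34×0.8 + 0.094×5 = 0.742 kJ/s.
Handling time per unit search time: 0.34×12 + 0.094×10 = 5.02.
Rate = 0.742/(1 + 5.02) = 0.1233 kJ/s.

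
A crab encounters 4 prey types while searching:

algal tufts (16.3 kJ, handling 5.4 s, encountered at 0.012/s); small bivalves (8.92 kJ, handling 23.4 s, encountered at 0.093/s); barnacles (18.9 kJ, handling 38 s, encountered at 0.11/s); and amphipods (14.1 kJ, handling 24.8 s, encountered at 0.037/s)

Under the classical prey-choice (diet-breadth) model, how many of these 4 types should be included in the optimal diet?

Profitabilities (E/h, kJ/s): algal tufts 3.02, amphipods 0.569, barnacles 0.497, small bivalves 0.381. Add prey in this order while the next type's profitability exceeds the intake rate on those already taken.
Rate on top 1: 0.1837. amphipods: 0.569 > 0.1837 → include.
Rate on top 2: 0.3618. barnacles: 0.497 > 0.3618 → include.
Rate on top 3: 0.4538. small bivalves: 0.381 < 0.4538 → exclude; stop.
Optimal diet: algal tufts, amphipods, barnacles — 3 of 4 types.

3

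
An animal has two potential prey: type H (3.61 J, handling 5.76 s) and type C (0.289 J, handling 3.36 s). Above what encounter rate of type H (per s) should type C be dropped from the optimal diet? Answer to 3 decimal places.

The zero-one rule: include type C iff E₂/h₂ > λE₁/(1+λh₁). Equality gives the switch point.
λE₁h₂ = E₂ + λE₂h₁ ⇒ λ = E₂/(E₁h₂ − E₂h₁) = 0.289/(12.13 − 1.665) = 0.02762 per s.

0.028 per s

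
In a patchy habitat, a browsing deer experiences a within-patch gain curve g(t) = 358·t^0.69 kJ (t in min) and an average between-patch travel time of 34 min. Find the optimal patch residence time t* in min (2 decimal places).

75.68 min

By the marginal value theorem, leave when the instantaneous gain rate g'(t) equals the habitat-wide average g(t)/(T + t).
g'(t) = 0.69·358·t^-0.31. Setting 0.69·358·t^-0.31 = 358·t^0.69/(34+t) gives 0.69(34+t) = t, so 0.31·t = 0.69×34.
t* = 0.69×34/0.31 = 75.68 min.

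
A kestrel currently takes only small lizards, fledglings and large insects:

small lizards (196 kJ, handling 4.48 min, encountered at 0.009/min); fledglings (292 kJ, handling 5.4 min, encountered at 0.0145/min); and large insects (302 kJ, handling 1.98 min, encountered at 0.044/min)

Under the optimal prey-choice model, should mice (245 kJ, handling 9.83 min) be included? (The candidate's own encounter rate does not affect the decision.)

Intake rate on the current diet: R = (0.009×196 + 0.0145×292 + 0.044×302) / (1 + 0.009×4.48 + 0.0145×5.4 + 0.044×1.98) = 19.29/1.206 = 16 kJ/min.
mice: E/h = 245/9.83 = 24.92 kJ/min.
Since 24.92 > R, including mice increases the long-run rate.

Yes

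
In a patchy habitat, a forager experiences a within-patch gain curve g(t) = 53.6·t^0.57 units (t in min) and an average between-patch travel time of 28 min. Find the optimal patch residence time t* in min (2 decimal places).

37.12 min

Maximise g(t)/(T+t): set derivative to zero → g'(t)(T+t) = g(t).
g'(t) = 0.57·53.6·t^-0.43. Setting 0.57·53.6·t^-0.43 = 53.6·t^0.57/(28+t) gives 0.57(28+t) = t, so 0.43·t = 0.57×28.
t* = 0.57×28/0.43 = 37.12 min.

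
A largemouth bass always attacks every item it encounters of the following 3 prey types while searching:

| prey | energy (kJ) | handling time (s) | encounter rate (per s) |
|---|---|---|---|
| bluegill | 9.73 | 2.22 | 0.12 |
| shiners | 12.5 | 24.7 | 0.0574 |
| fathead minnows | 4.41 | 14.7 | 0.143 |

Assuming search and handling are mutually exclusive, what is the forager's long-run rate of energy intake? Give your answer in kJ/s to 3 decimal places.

Energy encountered per unit search time: 0.12×9.73 + 0.0574×12.5 + 0.143×4.41 = 2.516 kJ/s.
Handling time per unit search time: 0.12×2.22 + 0.0574×24.7 + 0.143×14.7 = 3.786.
Rate = 2.516/(1 + 3.786) = 0.5256 kJ/s.

0.526 kJ/s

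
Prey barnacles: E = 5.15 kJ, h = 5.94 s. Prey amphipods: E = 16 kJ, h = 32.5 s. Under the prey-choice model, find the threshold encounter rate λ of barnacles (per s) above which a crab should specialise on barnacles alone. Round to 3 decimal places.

Drop amphipods once their profitability E₂/h₂ falls below the rate achievable on barnacles alone: E₂/h₂ = λE₁/(1 + λh₁).
Solve for λ: λE₁h₂ = E₂(1 + λh₁) → λ(E₁h₂ − E₂h₁) = E₂ → λ = E₂/(E₁h₂ − E₂h₁).
λ = 16/(5.15×32.5 − 16×5.94) = 16/72.33 = 0.2212 per s.

0.221 per s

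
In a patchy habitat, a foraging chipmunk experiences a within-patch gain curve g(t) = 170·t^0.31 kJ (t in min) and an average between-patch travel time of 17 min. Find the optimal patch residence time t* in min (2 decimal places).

By the marginal value theorem, leave when the instantaneous gain rate g'(t) equals the habitat-wide average g(t)/(T + t).
g'(t) = 0.31·170·t^-0.69. Setting 0.31·170·t^-0.69 = 170·t^0.31/(17+t) gives 0.31(17+t) = t, so 0.69·t = 0.31×17.
t* = 0.31×17/0.69 = 7.638 min.

7.64 min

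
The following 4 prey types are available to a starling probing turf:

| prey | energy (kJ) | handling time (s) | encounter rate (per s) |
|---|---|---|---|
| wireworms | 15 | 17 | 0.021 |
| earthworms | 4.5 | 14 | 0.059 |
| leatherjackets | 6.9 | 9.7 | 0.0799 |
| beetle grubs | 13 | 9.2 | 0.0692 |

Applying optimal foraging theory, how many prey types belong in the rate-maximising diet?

3

Profitabilities (E/h, kJ/s): beetle grubs 1.41, wireworms 0.882, leatherjackets 0.711, earthworms 0.321. Add prey in this order while the next type's profitability exceeds the intake rate on those already taken.
Rate on top 1: 0.5497. wireworms: 0.882 > 0.5497 → include.
Rate on top 2: 0.6092. leatherjackets: 0.711 > 0.6092 → include.
Rate on top 3: 0.6378. earthworms: 0.321 < 0.6378 → exclude; stop.
Optimal diet: beetle grubs, wireworms, leatherjackets — 3 of 4 types.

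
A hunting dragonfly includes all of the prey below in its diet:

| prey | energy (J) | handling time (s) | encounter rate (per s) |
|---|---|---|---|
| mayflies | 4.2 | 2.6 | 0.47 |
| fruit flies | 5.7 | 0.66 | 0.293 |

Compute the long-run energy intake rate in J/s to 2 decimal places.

1.51 J/s

R = (0.47×4.2 + 0.293×5.7) / (1 + 0.47×2.6 + 0.293×0.66) = 3.644/2.415 = 1.509 J/s.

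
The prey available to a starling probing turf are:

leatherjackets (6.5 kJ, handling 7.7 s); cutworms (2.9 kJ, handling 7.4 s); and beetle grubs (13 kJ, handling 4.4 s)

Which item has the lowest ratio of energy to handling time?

Profitability E/h (kJ/s): leatherjackets = 6.5/7.7 = 0.844, cutworms = 2.9/7.4 = 0.392, beetle grubs = 13/4.4 = 2.95.
Ranked: beetle grubs > leatherjackets > cutworms.

cutworms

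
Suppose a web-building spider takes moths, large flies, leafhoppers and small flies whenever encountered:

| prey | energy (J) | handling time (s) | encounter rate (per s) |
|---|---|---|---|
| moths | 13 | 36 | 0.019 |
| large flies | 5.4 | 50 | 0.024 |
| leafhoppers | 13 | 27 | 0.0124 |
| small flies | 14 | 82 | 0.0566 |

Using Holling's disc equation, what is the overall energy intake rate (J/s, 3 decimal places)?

0.169 J/s

R = (0.019×13 + 0.024×5.4 + 0.0124×13 + 0.0566×14) / (1 + 0.019×36 + 0.024×50 + 0.0124×27 + 0.0566×82) = 1.33/7.86 = 0.1692 J/s.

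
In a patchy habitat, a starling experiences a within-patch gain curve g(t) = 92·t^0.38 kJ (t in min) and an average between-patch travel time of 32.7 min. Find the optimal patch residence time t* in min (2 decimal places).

Maximise g(t)/(T+t): set derivative to zero → g'(t)(T+t) = g(t).
g'(t) = 0.38·92·t^-0.62. Setting 0.38·92·t^-0.62 = 92·t^0.38/(32.7+t) gives 0.38(32.7+t) = t, so 0.62·t = 0.38×32.7.
t* = 0.38×32.7/0.62 = 20.04 min.

20.04 min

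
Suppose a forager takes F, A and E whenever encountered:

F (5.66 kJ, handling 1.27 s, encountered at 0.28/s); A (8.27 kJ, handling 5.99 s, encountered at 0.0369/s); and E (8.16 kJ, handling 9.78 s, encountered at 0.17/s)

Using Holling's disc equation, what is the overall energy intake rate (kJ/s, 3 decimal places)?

R = (0.28×5.66 + 0.0369×8.27 + 0.17×8.16) / (1 + 0.28×1.27 + 0.0369×5.99 + 0.17×9.78) = 3.277/3.239 = 1.012 kJ/s.

1.012 kJ/s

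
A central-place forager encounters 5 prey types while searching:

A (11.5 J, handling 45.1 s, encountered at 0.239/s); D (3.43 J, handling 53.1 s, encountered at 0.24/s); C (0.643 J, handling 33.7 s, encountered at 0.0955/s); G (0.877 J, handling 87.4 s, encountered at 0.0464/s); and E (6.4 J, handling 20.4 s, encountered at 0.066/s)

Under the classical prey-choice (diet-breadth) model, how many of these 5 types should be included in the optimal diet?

2

E/h in descending order: E 0.314, A 0.255, D 0.0646, C 0.0191, G 0.01 J/s. The optimal diet is the largest prefix of this list for which every included type satisfies E_i/h_i > R on the types above it.
Rate on top 1: 0.18. A: 0.255 > 0.18 → include.
Rate on top 2: 0.2416. D: 0.0646 < 0.2416 → exclude; stop.
Optimal diet: E, A — 2 of 5 types.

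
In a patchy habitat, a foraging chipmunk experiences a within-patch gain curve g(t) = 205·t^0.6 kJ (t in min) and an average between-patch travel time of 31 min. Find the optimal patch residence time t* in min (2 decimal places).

By the marginal value theorem, leave when the instantaneous gain rate g'(t) equals the habitat-wide average g(t)/(T + t).
g'(t) = 0.6·205·t^-0.4. Setting 0.6·205·t^-0.4 = 205·t^0.6/(31+t) gives 0.6(31+t) = t, so 0.40·t = 0.6×31.
t* = 0.6×31/0.40 = 46.5 min.

46.50 min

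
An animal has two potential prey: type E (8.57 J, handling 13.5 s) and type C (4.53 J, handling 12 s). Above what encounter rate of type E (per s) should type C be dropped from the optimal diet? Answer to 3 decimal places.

0.109 per s

At the threshold, the rate on type E alone equals the profitability of type C: λ·8.57/(1 + λ·13.5) = 4.53/12 = 0.3775.
Rearranging, λ(8.57 − 0.3775×13.5) = 0.3775, so λ = 0.3775/3.474 = 0.1087 per s.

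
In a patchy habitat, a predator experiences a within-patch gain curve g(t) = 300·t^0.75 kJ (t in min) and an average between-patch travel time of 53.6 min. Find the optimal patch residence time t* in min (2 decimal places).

160.80 min

By the marginal value theorem, leave when the instantaneous gain rate g'(t) equals the habitat-wide average g(t)/(T + t).
g'(t) = 0.75·300·t^-0.25. Setting 0.75·300·t^-0.25 = 300·t^0.75/(53.6+t) gives 0.75(53.6+t) = t, so 0.25·t = 0.75×53.6.
t* = 0.75×53.6/0.25 = 160.8 min.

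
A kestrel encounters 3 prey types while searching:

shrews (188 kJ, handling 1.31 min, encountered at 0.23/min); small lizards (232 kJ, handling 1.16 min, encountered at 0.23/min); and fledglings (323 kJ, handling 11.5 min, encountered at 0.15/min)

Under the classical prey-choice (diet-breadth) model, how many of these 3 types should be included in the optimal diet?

Rank by E/h (kJ/min): small lizards 200, shrews 144, fledglings 28.1. Include each in turn until the next type's E/h falls below the running intake rate.
Rate on top 1: 42.12. shrews: 144 > 42.12 → include.
Rate on top 2: 61.6. fledglings: 28.1 < 61.6 → exclude; stop.
Optimal diet: small lizards, shrews — 2 of 3 types.

2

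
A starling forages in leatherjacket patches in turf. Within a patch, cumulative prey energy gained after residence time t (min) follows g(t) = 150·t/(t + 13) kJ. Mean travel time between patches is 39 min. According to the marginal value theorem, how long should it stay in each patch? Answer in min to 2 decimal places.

22.52 min

Maximise g(t)/(T+t): set derivative to zero → g'(t)(T+t) = g(t).
g'(t) = 150·13/(t + 13)². Setting 150·13/(t+13)² = 150t/[(t+13)(39+t)] gives 13(39+t) = t(t+13), so t² = 13×39 = 507.
t* = √507 = 22.52 min.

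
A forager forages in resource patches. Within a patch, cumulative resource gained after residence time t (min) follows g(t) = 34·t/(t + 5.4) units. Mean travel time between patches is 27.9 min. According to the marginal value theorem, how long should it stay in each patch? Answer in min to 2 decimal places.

Optimal t* satisfies g'(t*) = g(t*)/(T + t*).
g'(t) = 34·5.4/(t + 5.4)². Setting 34·5.4/(t+5.4)² = 34t/[(t+5.4)(27.9+t)] gives 5.4(27.9+t) = t(t+5.4), so t² = 5.4×27.9 = 150.7.
t* = √150.7 = 12.27 min.

12.27 min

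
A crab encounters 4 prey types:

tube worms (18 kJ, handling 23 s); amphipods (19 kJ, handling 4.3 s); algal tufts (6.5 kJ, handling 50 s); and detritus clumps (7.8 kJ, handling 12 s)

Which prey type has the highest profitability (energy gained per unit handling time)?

Profitability E/h (kJ/s): tube worms = 18/23 = 0.783, amphipods = 19/4.3 = 4.42, algal tufts = 6.5/50 = 0.13, detritus clumps = 7.8/12 = 0.65.
Ranked: amphipods > tube worms > detritus clumps > algal tufts.

amphipods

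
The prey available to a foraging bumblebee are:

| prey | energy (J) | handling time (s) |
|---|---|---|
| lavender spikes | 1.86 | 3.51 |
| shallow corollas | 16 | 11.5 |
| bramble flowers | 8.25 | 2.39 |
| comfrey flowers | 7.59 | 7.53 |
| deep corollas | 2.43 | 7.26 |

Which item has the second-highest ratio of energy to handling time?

shallow corollas

In descending order of E/h:
bramble flowers: 8.25/2.39 = 3.45 J/s
shallow corollas: 16/11.5 = 1.39 J/s
comfrey flowers: 7.59/7.53 = 1.01 J/s
lavender spikes: 1.86/3.51 = 0.53 J/s
deep corollas: 2.43/7.26 = 0.335 J/s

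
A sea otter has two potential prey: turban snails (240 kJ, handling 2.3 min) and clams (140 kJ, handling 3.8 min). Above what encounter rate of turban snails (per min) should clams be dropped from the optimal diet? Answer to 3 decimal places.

0.237 per min

The zero-one rule: include clams iff E₂/h₂ > λE₁/(1+λh₁). Equality gives the switch point.
λE₁h₂ = E₂ + λE₂h₁ ⇒ λ = E₂/(E₁h₂ − E₂h₁) = 140/(912 − 322) = 0.2373 per min.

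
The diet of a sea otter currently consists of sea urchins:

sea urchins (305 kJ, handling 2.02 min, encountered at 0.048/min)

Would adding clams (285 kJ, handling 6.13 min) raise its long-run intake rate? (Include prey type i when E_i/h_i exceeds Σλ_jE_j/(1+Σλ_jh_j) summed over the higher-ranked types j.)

Yes

On sea urchins alone, R = ΣλE/(1+Σλh) = 14.64/1.097 = 13.35 kJ/min.
clams: E/h = 285/6.13 = 46.49 kJ/min.
46.49 > 13.35, so adding clams raises the average — include it.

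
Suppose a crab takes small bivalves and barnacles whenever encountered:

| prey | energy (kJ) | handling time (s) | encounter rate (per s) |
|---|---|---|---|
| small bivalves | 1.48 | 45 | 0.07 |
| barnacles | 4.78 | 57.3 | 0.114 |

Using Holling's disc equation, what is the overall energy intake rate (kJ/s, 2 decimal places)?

0.06 kJ/s

R = (0.07×1.48 + 0.114×4.78) / (1 + 0.07×45 + 0.114×57.3) = 0.6485/10.68 = 0.06071 kJ/s.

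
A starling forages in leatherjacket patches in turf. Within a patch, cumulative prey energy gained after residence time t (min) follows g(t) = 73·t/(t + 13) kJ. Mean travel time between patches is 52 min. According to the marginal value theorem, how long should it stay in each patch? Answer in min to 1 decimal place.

26.0 min

Optimal t* satisfies g'(t*) = g(t*)/(T + t*).
g'(t) = 73·13/(t + 13)². Setting 73·13/(t+13)² = 73t/[(t+13)(52+t)] gives 13(52+t) = t(t+13), so t² = 13×52 = 676.
t* = √676 = 26 min.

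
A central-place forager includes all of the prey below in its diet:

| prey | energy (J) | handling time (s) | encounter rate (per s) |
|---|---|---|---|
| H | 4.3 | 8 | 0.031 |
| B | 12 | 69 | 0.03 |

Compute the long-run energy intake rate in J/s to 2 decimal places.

0.15 J/s

Energy encountered per unit search time: 0.031×4.3 + 0.03×12 = 0.4933 J/s.
Handling time per unit search time: 0.031×8 + 0.03×69 = 2.318.
Rate = 0.4933/(1 + 2.318) = 0.1487 J/s.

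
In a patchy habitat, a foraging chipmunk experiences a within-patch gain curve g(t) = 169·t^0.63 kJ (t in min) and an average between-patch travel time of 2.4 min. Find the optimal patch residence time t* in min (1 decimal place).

Optimal t* satisfies g'(t*) = g(t*)/(T + t*).
g'(t) = 0.63·169·t^-0.37. Setting 0.63·169·t^-0.37 = 169·t^0.63/(2.4+t) gives 0.63(2.4+t) = t, so 0.37·t = 0.63×2.4.
t* = 0.63×2.4/0.37 = 4.086 min.

4.1 min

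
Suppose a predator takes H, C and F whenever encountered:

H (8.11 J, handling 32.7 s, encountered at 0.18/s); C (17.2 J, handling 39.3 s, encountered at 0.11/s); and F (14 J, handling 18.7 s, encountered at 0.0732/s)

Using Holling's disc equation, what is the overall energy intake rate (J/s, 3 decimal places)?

0.348 J/s

Energy encountered per unit search time: 0.18×8.11 + 0.11×17.2 + 0.0732×14 = 4.377 J/s.
Handling time per unit search time: 0.18×32.7 + 0.11×39.3 + 0.0732×18.7 = 11.58.
Rate = 4.377/(1 + 11.58) = 0.348 J/s.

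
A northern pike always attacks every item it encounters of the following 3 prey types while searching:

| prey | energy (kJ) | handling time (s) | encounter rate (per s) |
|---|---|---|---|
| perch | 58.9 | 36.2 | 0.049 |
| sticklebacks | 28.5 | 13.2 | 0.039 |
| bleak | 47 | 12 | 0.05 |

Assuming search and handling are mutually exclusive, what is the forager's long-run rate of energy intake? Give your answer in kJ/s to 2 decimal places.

1.63 kJ/s

R = Σλ_iE_i / (1 + Σλ_ih_i)
Numerator: 0.049×58.9 + 0.039×28.5 + 0.05×47 = 6.348
Denominator: 1 + 0.049×36.2 + 0.039×13.2 + 0.05×12 = 3.889
R = 6.348/3.889 = 1.632 kJ/s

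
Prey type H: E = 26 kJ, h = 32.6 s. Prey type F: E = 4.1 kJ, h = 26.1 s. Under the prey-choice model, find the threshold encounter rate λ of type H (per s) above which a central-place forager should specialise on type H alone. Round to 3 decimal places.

Drop type F once their profitability E₂/h₂ falls below the rate achievable on type H alone: E₂/h₂ = λE₁/(1 + λh₁).
Solve for λ: λE₁h₂ = E₂(1 + λh₁) → λ(E₁h₂ − E₂h₁) = E₂ → λ = E₂/(E₁h₂ − E₂h₁).
λ = 4.1/(26×26.1 − 4.1×32.6) = 4.1/544.9 = 0.007524 per s.

0.008 per s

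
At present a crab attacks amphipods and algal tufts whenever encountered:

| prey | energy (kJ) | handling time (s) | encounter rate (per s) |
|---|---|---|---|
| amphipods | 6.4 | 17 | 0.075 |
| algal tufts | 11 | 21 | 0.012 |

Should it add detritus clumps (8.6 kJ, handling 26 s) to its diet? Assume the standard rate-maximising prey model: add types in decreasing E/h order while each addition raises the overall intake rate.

Current rate: (0.075×6.4 + 0.012×11)/(1 + 0.075×17 + 0.012×21) = 0.2422 kJ/s.
Profitability of detritus clumps: 8.6/26 = 0.3308 kJ/s.
Since 0.3308 > R, including detritus clumps increases the long-run rate.

Yes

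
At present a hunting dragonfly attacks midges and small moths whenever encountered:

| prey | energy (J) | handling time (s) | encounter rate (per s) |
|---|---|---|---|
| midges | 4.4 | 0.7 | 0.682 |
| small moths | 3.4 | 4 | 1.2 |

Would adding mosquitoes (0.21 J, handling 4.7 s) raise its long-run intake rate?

Current rate: (0.682×4.4 + 1.2×3.4)/(1 + 0.682×0.7 + 1.2×4) = 1.128 J/s.
Profitability of mosquitoes: 0.21/4.7 = 0.04468 J/s.
Since 0.04468 < R, time spent handling mosquitoes is better spent searching.

No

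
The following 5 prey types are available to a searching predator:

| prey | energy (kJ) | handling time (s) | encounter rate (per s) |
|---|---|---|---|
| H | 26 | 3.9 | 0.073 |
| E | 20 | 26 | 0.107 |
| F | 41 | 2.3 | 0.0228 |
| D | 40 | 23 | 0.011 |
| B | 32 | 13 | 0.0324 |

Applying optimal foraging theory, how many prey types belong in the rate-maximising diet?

Profitabilities (E/h, kJ/s): F 17.8, H 6.67, B 2.46, D 1.74, E 0.769. Add prey in this order while the next type's profitability exceeds the intake rate on those already taken.
Rate on top 1: 0.8882. H: 6.67 > 0.8882 → include.
Rate on top 2: 2.119. B: 2.46 > 2.119 → include.
Rate on top 3: 2.201. D: 1.74 < 2.201 → exclude; stop.
Optimal diet: F, H, B — 3 of 5 types.

3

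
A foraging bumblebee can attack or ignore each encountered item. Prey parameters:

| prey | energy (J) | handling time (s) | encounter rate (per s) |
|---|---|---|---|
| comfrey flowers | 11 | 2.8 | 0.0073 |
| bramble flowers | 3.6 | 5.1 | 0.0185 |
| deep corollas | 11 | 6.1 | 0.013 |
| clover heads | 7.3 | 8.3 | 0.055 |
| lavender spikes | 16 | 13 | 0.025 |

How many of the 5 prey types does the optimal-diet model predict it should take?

5

Rank by E/h (J/s): comfrey flowers 3.93, deep corollas 1.8, lavender spikes 1.23, clover heads 0.88, bramble flowers 0.706. Include each in turn until the next type's E/h falls below the running intake rate.
Rate on top 1: 0.07869. deep corollas: 1.8 > 0.07869 → include.
Rate on top 2: 0.203. lavender spikes: 1.23 > 0.203 → include.
Rate on top 3: 0.4375. clover heads: 0.88 > 0.4375 → include.
Rate on top 4: 0.5447. bramble flowers: 0.706 > 0.5447 → include.
Optimal diet: comfrey flowers, deep corollas, lavender spikes, clover heads, bramble flowers — 5 of 5 types.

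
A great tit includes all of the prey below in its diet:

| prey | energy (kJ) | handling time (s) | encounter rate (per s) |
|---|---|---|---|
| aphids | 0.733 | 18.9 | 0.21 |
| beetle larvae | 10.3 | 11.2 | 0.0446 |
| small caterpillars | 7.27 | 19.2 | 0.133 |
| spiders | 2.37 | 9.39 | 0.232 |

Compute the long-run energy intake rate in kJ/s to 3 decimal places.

0.209 kJ/s

R = (0.21×0.733 + 0.0446×10.3 + 0.133×7.27 + 0.232×2.37) / (1 + 0.21×18.9 + 0.0446×11.2 + 0.133×19.2 + 0.232×9.39) = 2.13/10.2 = 0.2088 kJ/s.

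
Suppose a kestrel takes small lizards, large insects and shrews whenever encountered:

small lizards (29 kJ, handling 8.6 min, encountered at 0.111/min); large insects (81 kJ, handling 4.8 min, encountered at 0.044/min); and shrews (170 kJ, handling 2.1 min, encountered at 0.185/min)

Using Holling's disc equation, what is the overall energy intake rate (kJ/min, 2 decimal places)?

14.97 kJ/min

R = Σλ_iE_i / (1 + Σλ_ih_i)
Numerator: 0.111×29 + 0.044×81 + 0.185×170 = 38.23
Denominator: 1 + 0.111×8.6 + 0.044×4.8 + 0.185×2.1 = 2.554
R = 38.23/2.554 = 14.97 kJ/min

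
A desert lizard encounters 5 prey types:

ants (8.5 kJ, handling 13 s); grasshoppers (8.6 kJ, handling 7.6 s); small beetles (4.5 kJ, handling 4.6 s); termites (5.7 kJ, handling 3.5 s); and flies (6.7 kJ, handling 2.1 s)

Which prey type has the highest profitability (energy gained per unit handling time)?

In descending order of E/h:
flies: 6.7/2.1 = 3.19 kJ/s
termites: 5.7/3.5 = 1.63 kJ/s
grasshoppers: 8.6/7.6 = 1.13 kJ/s
small beetles: 4.5/4.6 = 0.978 kJ/s
ants: 8.5/13 = 0.654 kJ/s

flies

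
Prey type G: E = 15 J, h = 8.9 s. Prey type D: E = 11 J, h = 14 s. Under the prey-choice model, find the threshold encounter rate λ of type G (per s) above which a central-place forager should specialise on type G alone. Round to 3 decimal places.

At the threshold, the rate on type G alone equals the profitability of type D: λ·15/(1 + λ·8.9) = 11/14 = 0.7857.
Rearranging, λ(15 − 0.7857×8.9) = 0.7857, so λ = 0.7857/8.007 = 0.09813 per s.

0.098 per s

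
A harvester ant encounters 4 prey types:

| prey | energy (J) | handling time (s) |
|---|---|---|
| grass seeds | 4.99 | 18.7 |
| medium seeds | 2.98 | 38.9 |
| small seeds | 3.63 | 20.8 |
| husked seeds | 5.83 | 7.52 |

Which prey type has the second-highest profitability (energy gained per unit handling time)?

Profitability E/h (J/s): grass seeds = 4.99/18.7 = 0.267, medium seeds = 2.98/38.9 = 0.0766, small seeds = 3.63/20.8 = 0.175, husked seeds = 5.83/7.52 = 0.775.
Ranked: husked seeds > grass seeds > small seeds > medium seeds.

grass seeds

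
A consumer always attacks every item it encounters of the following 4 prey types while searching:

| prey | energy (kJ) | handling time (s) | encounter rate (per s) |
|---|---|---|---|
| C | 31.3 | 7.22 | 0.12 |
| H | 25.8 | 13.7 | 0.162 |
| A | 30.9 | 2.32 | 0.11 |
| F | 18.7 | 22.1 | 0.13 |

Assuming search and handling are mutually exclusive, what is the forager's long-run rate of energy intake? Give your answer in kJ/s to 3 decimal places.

R = Σλ_iE_i / (1 + Σλ_ih_i)
Numerator: 0.12×31.3 + 0.162×25.8 + 0.11×30.9 + 0.13×18.7 = 13.77
Denominator: 1 + 0.12×7.22 + 0.162×13.7 + 0.11×2.32 + 0.13×22.1 = 7.214
R = 13.77/7.214 = 1.908 kJ/s

1.908 kJ/s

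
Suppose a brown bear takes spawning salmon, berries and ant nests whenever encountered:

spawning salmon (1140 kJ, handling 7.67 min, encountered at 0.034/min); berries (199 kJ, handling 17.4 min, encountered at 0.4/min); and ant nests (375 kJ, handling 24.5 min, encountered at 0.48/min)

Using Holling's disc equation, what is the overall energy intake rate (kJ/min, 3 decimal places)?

R = Σλ_iE_i / (1 + Σλ_ih_i)
Numerator: 0.034×1140 + 0.4×199 + 0.48×375 = 298.4
Denominator: 1 + 0.034×7.67 + 0.4×17.4 + 0.48×24.5 = 19.98
R = 298.4/19.98 = 14.93 kJ/min

14.932 kJ/min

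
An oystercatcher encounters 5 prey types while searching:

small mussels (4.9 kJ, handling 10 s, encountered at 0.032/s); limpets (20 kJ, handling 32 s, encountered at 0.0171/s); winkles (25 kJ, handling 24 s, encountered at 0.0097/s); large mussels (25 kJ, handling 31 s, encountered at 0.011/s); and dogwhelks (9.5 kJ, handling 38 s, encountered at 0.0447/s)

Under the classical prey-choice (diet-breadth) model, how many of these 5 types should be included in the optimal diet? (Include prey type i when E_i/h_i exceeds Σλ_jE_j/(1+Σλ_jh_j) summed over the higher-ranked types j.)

4

E/h in descending order: winkles 1.04, large mussels 0.806, limpets 0.625, small mussels 0.49, dogwhelks 0.25 kJ/s. The optimal diet is the largest prefix of this list for which every included type satisfies E_i/h_i > R on the types above it.
Rate on top 1: 0.1967. large mussels: 0.806 > 0.1967 → include.
Rate on top 2: 0.3288. limpets: 0.625 > 0.3288 → include.
Rate on top 3: 0.4052. small mussels: 0.49 > 0.4052 → include.
Rate on top 4: 0.4163. dogwhelks: 0.25 < 0.4163 → exclude; stop.
Optimal diet: winkles, large mussels, limpets, small mussels — 4 of 5 types.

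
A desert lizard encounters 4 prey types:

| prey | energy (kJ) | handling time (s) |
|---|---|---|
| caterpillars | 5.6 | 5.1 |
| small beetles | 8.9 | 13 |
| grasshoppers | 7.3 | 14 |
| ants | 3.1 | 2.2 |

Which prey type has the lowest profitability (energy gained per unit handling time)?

grasshoppers

Profitability E/h (kJ/s): caterpillars = 5.6/5.1 = 1.1, small beetles = 8.9/13 = 0.685, grasshoppers = 7.3/14 = 0.521, ants = 3.1/2.2 = 1.41.
Ranked: ants > caterpillars > small beetles > grasshoppers.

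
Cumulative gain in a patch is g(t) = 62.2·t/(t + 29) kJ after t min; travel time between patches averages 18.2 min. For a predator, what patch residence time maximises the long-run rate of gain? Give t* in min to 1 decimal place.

Maximise g(t)/(T+t): set derivative to zero → g'(t)(T+t) = g(t).
g'(t) = 62.2·29/(t + 29)². Setting 62.2·29/(t+29)² = 62.2t/[(t+29)(18.2+t)] gives 29(18.2+t) = t(t+29), so t² = 29×18.2 = 527.8.
t* = √527.8 = 22.97 min.

23.0 min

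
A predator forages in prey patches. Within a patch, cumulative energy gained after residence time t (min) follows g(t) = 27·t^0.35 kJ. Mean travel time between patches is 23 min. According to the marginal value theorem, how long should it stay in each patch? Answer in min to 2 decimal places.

12.38 min

Optimal t* satisfies g'(t*) = g(t*)/(T + t*).
g'(t) = 0.35·27·t^-0.65. Setting 0.35·27·t^-0.65 = 27·t^0.35/(23+t) gives 0.35(23+t) = t, so 0.65·t = 0.35×23.
t* = 0.35×23/0.65 = 12.38 min.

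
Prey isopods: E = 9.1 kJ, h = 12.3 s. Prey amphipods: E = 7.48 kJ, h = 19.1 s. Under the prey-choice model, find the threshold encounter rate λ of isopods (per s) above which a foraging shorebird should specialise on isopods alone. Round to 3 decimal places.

At the threshold, the rate on isopods alone equals the profitability of amphipods: λ·9.1/(1 + λ·12.3) = 7.48/19.1 = 0.3916.
Rearranging, λ(9.1 − 0.3916×12.3) = 0.3916, so λ = 0.3916/4.283 = 0.09144 per s.

0.091 per s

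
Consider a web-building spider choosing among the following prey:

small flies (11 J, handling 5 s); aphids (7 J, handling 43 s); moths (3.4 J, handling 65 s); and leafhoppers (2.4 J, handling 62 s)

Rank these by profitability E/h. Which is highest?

small flies

In descending order of E/h:
small flies: 11/5 = 2.2 J/s
aphids: 7/43 = 0.163 J/s
moths: 3.4/65 = 0.0523 J/s
leafhoppers: 2.4/62 = 0.0387 J/s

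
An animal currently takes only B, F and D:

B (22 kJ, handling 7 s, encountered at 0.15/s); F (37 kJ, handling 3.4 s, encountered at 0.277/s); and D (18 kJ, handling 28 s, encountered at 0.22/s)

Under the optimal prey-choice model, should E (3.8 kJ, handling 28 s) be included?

On B, F and D alone, R = ΣλE/(1+Σλh) = 17.51/9.152 = 1.913 kJ/s.
Profitability of E: 3.8/28 = 0.1357 kJ/s.
Since 0.1357 < R, time spent handling E is better spent searching.

No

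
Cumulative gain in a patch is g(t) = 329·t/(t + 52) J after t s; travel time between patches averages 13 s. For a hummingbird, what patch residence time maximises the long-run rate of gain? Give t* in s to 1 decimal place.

26.0 s

By the marginal value theorem, leave when the instantaneous gain rate g'(t) equals the habitat-wide average g(t)/(T + t).
g'(t) = 329·52/(t + 52)². Setting 329·52/(t+52)² = 329t/[(t+52)(13+t)] gives 52(13+t) = t(t+52), so t² = 52×13 = 676.
t* = √676 = 26 s.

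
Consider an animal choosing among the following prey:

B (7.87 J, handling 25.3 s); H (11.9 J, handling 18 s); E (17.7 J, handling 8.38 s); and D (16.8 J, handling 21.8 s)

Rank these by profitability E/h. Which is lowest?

B

Profitability E/h (J/s): B = 7.87/25.3 = 0.311, H = 11.9/18 = 0.661, E = 17.7/8.38 = 2.11, D = 16.8/21.8 = 0.771.
Ranked: E > D > H > B.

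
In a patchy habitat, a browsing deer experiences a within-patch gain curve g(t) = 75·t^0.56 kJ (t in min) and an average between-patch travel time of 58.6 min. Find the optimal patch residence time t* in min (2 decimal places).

Maximise g(t)/(T+t): set derivative to zero → g'(t)(T+t) = g(t).
g'(t) = 0.56·75·t^-0.44. Setting 0.56·75·t^-0.44 = 75·t^0.56/(58.6+t) gives 0.56(58.6+t) = t, so 0.44·t = 0.56×58.6.
t* = 0.56×58.6/0.44 = 74.58 min.

74.58 min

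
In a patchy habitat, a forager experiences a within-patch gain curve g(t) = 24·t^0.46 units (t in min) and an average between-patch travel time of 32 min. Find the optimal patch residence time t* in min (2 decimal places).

27.26 min

Optimal t* satisfies g'(t*) = g(t*)/(T + t*).
g'(t) = 0.46·24·t^-0.54. Setting 0.46·24·t^-0.54 = 24·t^0.46/(32+t) gives 0.46(32+t) = t, so 0.54·t = 0.46×32.
t* = 0.46×32/0.54 = 27.26 min.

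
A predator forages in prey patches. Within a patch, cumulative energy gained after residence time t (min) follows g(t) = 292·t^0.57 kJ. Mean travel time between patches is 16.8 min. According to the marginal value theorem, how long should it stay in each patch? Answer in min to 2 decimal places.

By the marginal value theorem, leave when the instantaneous gain rate g'(t) equals the habitat-wide average g(t)/(T + t).
g'(t) = 0.57·292·t^-0.43. Setting 0.57·292·t^-0.43 = 292·t^0.57/(16.8+t) gives 0.57(16.8+t) = t, so 0.43·t = 0.57×16.8.
t* = 0.57×16.8/0.43 = 22.27 min.

22.27 min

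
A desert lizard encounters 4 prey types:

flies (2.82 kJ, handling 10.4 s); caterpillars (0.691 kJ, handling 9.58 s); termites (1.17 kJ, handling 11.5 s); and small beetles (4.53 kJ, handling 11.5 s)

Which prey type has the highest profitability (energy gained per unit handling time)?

small beetles

In descending order of E/h:
small beetles: 4.53/11.5 = 0.394 kJ/s
flies: 2.82/10.4 = 0.271 kJ/s
termites: 1.17/11.5 = 0.102 kJ/s
caterpillars: 0.691/9.58 = 0.0721 kJ/s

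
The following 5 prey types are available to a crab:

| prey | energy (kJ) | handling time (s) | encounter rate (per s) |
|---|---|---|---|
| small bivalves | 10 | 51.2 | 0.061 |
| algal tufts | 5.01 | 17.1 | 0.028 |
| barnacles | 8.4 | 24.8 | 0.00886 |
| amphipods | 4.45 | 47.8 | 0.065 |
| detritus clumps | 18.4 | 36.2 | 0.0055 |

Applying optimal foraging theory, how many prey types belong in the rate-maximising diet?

4

Rank by E/h (kJ/s): detritus clumps 0.508, barnacles 0.339, algal tufts 0.293, small bivalves 0.195, amphipods 0.0931. Include each in turn until the next type's E/h falls below the running intake rate.
Rate on top 1: 0.0844. barnacles: 0.339 > 0.0844 → include.
Rate on top 2: 0.1238. algal tufts: 0.293 > 0.1238 → include.
Rate on top 3: 0.1665. small bivalves: 0.195 > 0.1665 → include.
Rate on top 4: 0.1844. amphipods: 0.0931 < 0.1844 → exclude; stop.
Optimal diet: detritus clumps, barnacles, algal tufts, small bivalves — 4 of 5 types.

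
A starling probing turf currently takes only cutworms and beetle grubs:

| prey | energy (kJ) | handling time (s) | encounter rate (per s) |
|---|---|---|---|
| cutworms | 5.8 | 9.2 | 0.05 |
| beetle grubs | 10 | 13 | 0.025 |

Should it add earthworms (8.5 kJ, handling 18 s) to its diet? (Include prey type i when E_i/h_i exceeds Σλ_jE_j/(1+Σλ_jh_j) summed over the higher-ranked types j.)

Yes

Current rate: (0.05×5.8 + 0.025×10)/(1 + 0.05×9.2 + 0.025×13) = 0.3025 kJ/s.
Profitability of earthworms: 8.5/18 = 0.4722 kJ/s.
0.4722 > 0.3025, so adding earthworms raises the average — include it.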